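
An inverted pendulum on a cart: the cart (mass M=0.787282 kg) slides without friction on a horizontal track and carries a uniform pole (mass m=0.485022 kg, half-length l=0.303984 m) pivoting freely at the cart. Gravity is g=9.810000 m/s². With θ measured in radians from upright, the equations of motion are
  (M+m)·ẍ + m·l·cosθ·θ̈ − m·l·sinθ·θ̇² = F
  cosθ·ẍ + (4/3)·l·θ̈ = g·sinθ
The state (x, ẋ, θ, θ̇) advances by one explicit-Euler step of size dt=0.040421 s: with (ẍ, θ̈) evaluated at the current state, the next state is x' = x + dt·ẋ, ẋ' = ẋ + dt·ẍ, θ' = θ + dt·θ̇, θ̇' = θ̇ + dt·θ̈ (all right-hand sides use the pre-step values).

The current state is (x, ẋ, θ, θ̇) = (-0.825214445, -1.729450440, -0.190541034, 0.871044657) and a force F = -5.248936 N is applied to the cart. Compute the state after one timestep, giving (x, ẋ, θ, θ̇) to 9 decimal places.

(-0.895120561, -1.931493112, -0.155332538, 1.175223171)

sinθ=-0.189390165, cosθ=0.981901912
temp = (F + m·l·θ̇²·sinθ)/(M+m) = (-5.248936 + -0.021186071)/1.272304 = -4.142187772
θ̈ = (g·sinθ − cosθ·temp)/(l·(4/3 − m·cos²θ/(M+m))) = 7.525259492
ẍ = temp − m·l·θ̈·cosθ/(M+m) = -4.998458026
Euler: x'=-0.825214445+0.040421·-1.729450440=-0.895120561, ẋ'=-1.729450440+0.040421·-4.998458026=-1.931493112
       θ'=-0.190541034+0.040421·0.871044657=-0.155332538, θ̇'=0.871044657+0.040421·7.525259492=1.175223171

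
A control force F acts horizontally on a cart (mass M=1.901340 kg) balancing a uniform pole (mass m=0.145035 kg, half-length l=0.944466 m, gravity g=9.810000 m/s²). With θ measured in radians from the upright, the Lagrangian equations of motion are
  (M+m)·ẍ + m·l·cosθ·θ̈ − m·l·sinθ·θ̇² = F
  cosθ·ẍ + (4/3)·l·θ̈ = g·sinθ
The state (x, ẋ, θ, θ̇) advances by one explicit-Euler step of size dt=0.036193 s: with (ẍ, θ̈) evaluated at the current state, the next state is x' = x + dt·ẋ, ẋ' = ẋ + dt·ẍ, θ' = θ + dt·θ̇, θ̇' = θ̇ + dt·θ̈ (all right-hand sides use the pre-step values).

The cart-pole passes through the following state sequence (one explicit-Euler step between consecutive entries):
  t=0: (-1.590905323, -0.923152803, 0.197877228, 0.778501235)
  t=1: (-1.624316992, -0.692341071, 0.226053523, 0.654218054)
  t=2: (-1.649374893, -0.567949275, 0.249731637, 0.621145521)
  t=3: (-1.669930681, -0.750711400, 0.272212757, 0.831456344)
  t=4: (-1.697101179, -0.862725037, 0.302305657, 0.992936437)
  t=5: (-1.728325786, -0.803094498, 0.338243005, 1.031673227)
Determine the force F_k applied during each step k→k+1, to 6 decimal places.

step 0→1:
  ẍ = (ẋ'−ẋ)/dt = (-0.692341071−-0.923152803)/0.036193 = 6.377248
  θ̈ = (θ̇'−θ̇)/dt = (0.654218054−0.778501235)/0.036193 = -3.433901
  sinθ=0.196588, cosθ=0.980486
  F = (M+m)·ẍ + m·l·cosθ·θ̈ − m·l·sinθ·θ̇² = 13.050241 + -0.461199 − 0.016321 = 12.572721
step 1→2:
  ẍ = (ẋ'−ẋ)/dt = (-0.567949275−-0.692341071)/0.036193 = 3.436902
  θ̈ = (θ̇'−θ̇)/dt = (0.621145521−0.654218054)/0.036193 = -0.913783
  sinθ=0.224133, cosθ=0.974559
  F = (M+m)·ẍ + m·l·cosθ·θ̈ − m·l·sinθ·θ̇² = 7.033190 + -0.121986 − 0.013140 = 6.898064
step 2→3:
  ẍ = (ẋ'−ẋ)/dt = (-0.750711400−-0.567949275)/0.036193 = -5.049654
  θ̈ = (θ̇'−θ̇)/dt = (0.831456344−0.621145521)/0.036193 = 5.810815
  sinθ=0.247144, cosθ=0.968979
  F = (M+m)·ẍ + m·l·cosθ·θ̈ − m·l·sinθ·θ̇² = -10.333486 + 0.771277 − 0.013062 = -9.575270
step 3→4:
  ẍ = (ẋ'−ẋ)/dt = (-0.862725037−-0.750711400)/0.036193 = -3.094898
  θ̈ = (θ̇'−θ̇)/dt = (0.992936437−0.831456344)/0.036193 = 4.461639
  sinθ=0.268863, cosθ=0.963178
  F = (M+m)·ẍ + m·l·cosθ·θ̈ − m·l·sinθ·θ̇² = -6.333322 + 0.588654 − 0.025461 = -5.770128
step 4→5:
  ẍ = (ẋ'−ẋ)/dt = (-0.803094498−-0.862725037)/0.036193 = 1.647571
  θ̈ = (θ̇'−θ̇)/dt = (1.031673227−0.992936437)/0.036193 = 1.070284
  sinθ=0.297722, cosθ=0.954653
  F = (M+m)·ẍ + m·l·cosθ·θ̈ − m·l·sinθ·θ̇² = 3.371548 + 0.139960 − 0.040208 = 3.471300

F_0 = 12.572721 N
F_1 = 6.898064 N
F_2 = -9.575270 N
F_3 = -5.770128 N
F_4 = 3.471300 N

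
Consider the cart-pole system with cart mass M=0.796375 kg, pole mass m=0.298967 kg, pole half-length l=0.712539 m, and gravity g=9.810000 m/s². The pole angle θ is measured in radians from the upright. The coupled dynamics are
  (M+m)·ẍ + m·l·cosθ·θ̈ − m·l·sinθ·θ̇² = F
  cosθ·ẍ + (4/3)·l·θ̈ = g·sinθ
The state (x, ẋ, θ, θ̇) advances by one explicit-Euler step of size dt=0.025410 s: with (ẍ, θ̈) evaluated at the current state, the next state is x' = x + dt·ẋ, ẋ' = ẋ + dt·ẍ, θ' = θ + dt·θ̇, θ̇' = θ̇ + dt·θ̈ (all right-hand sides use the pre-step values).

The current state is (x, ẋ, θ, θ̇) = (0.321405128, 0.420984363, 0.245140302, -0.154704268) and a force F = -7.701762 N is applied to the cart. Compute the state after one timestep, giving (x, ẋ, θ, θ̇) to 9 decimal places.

(0.332102341, 0.184838188, 0.241209267, 0.150102872)

sinθ=0.242692435, cosθ=0.970103284
temp = (F + m·l·θ̇²·sinθ)/(M+m) = (-7.701762 + 0.001237350)/1.095342 = -7.030246854
θ̈ = (g·sinθ − cosθ·temp)/(l·(4/3 − m·cos²θ/(M+m))) = 11.995558444
ẍ = temp − m·l·θ̈·cosθ/(M+m) = -9.293434682
Euler: x'=0.321405128+0.025410·0.420984363=0.332102341, ẋ'=0.420984363+0.025410·-9.293434682=0.184838188
       θ'=0.245140302+0.025410·-0.154704268=0.241209267, θ̇'=-0.154704268+0.025410·11.995558444=0.150102872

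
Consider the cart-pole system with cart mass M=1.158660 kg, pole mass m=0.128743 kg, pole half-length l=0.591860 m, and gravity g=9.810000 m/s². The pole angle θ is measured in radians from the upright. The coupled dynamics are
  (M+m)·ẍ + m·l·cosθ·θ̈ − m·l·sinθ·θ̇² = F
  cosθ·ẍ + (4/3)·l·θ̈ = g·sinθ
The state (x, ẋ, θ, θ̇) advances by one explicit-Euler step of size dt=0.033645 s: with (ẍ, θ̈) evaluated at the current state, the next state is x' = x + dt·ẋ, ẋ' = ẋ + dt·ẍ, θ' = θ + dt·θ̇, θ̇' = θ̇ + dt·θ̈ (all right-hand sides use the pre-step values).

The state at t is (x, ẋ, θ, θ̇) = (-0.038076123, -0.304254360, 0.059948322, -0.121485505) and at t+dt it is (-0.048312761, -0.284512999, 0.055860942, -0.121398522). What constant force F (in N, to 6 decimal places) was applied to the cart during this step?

ẍ = (ẋ'−ẋ)/dt = (-0.284512999−-0.304254360)/0.033645 = 0.586755
θ̈ = (θ̇'−θ̇)/dt = (-0.121398522−-0.121485505)/0.033645 = 0.002585
sinθ=0.059912, cosθ=0.998204
F = (M+m)·ẍ + m·l·cosθ·θ̈ − m·l·sinθ·θ̇² = 0.755390 + 0.000197 − 0.000067 = 0.755519

F = 0.755519 N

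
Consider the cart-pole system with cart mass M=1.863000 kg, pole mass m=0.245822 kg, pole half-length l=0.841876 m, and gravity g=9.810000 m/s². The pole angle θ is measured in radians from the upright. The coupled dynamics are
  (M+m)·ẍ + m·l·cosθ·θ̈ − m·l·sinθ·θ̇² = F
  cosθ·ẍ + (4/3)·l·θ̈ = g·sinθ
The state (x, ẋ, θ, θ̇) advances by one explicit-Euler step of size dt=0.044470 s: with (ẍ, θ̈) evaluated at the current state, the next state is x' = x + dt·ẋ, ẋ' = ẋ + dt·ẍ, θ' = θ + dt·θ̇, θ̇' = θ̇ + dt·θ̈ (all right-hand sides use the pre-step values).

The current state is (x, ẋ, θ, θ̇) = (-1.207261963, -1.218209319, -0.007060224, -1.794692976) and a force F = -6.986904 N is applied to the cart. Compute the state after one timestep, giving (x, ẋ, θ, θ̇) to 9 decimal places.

(-1.261435731, -1.379474459, -0.086870221, -1.653774552)

sinθ=-0.007060165, cosθ=0.999975077
temp = (F + m·l·θ̇²·sinθ)/(M+m) = (-6.986904 + -0.004706132)/2.108822 = -3.315410277
θ̈ = (g·sinθ − cosθ·temp)/(l·(4/3 − m·cos²θ/(M+m))) = 3.168842451
ẍ = temp − m·l·θ̈·cosθ/(M+m) = -3.626380480
Euler: x'=-1.207261963+0.044470·-1.218209319=-1.261435731, ẋ'=-1.218209319+0.044470·-3.626380480=-1.379474459
       θ'=-0.007060224+0.044470·-1.794692976=-0.086870221, θ̇'=-1.794692976+0.044470·3.168842451=-1.653774552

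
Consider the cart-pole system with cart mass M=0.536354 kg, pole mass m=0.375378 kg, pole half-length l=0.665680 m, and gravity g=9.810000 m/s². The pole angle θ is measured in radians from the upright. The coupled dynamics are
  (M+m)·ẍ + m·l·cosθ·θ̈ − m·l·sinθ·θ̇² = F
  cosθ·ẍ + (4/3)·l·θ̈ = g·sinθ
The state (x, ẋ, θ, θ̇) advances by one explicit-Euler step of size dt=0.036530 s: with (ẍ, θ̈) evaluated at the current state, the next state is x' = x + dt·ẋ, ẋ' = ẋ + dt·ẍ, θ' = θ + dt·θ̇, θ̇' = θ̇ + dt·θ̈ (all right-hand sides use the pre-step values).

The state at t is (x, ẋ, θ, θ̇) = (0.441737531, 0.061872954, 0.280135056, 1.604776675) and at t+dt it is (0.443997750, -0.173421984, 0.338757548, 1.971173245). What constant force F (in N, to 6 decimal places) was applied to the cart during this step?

F = -3.641904 N

ẍ = (ẋ'−ẋ)/dt = (-0.173421984−0.061872954)/0.036530 = -6.441143
θ̈ = (θ̇'−θ̇)/dt = (1.971173245−1.604776675)/0.036530 = 10.030018
sinθ=0.276485, cosθ=0.961018
F = (M+m)·ẍ + m·l·cosθ·θ̈ − m·l·sinθ·θ̇² = -5.872596 + 2.408616 − 0.177925 = -3.641904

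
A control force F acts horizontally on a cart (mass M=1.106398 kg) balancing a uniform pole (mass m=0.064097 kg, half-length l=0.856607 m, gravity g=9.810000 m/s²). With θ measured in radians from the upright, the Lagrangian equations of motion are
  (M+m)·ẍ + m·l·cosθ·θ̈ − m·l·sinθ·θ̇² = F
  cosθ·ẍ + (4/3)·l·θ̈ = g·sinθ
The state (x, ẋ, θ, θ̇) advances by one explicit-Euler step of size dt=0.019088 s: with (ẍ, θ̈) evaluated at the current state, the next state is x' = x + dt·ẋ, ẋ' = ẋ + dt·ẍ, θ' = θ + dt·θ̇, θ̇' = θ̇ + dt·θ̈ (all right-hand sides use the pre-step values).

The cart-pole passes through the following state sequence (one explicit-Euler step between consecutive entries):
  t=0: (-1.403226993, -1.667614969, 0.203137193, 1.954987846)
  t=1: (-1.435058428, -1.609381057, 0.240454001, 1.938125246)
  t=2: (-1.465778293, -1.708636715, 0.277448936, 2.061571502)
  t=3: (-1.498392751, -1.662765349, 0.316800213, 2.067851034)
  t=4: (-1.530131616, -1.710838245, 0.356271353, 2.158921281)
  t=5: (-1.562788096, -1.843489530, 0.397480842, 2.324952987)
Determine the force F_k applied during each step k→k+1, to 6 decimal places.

step 0→1:
  ẍ = (ẋ'−ẋ)/dt = (-1.609381057−-1.667614969)/0.019088 = 3.050813
  θ̈ = (θ̇'−θ̇)/dt = (1.938125246−1.954987846)/0.019088 = -0.883414
  sinθ=0.201743, cosθ=0.979438
  F = (M+m)·ẍ + m·l·cosθ·θ̈ − m·l·sinθ·θ̇² = 3.570961 + -0.047507 − 0.042336 = 3.481118
step 1→2:
  ẍ = (ẋ'−ẋ)/dt = (-1.708636715−-1.609381057)/0.019088 = -5.199898
  θ̈ = (θ̇'−θ̇)/dt = (2.061571502−1.938125246)/0.019088 = 6.467218
  sinθ=0.238144, cosθ=0.971230
  F = (M+m)·ẍ + m·l·cosθ·θ̈ − m·l·sinθ·θ̇² = -6.086455 + 0.344873 − 0.049116 = -5.790698
step 2→3:
  ẍ = (ẋ'−ẋ)/dt = (-1.662765349−-1.708636715)/0.019088 = 2.403152
  θ̈ = (θ̇'−θ̇)/dt = (2.067851034−2.061571502)/0.019088 = 0.328978
  sinθ=0.273903, cosθ=0.961757
  F = (M+m)·ẍ + m·l·cosθ·θ̈ − m·l·sinθ·θ̇² = 2.812877 + 0.017372 − 0.063916 = 2.766333
step 3→4:
  ẍ = (ẋ'−ẋ)/dt = (-1.710838245−-1.662765349)/0.019088 = -2.518488
  θ̈ = (θ̇'−θ̇)/dt = (2.158921281−2.067851034)/0.019088 = 4.771073
  sinθ=0.311528, cosθ=0.950237
  F = (M+m)·ẍ + m·l·cosθ·θ̈ − m·l·sinθ·θ̇² = -2.947877 + 0.248924 − 0.073140 = -2.772093
step 4→5:
  ẍ = (ẋ'−ẋ)/dt = (-1.843489530−-1.710838245)/0.019088 = -6.949460
  θ̈ = (θ̇'−θ̇)/dt = (2.324952987−2.158921281)/0.019088 = 8.698224
  sinθ=0.348782, cosθ=0.937204
  F = (M+m)·ẍ + m·l·cosθ·θ̈ − m·l·sinθ·θ̇² = -8.134308 + 0.447594 − 0.089258 = -7.775972

F_0 = 3.481118 N
F_1 = -5.790698 N
F_2 = 2.766333 N
F_3 = -2.772093 N
F_4 = -7.775972 N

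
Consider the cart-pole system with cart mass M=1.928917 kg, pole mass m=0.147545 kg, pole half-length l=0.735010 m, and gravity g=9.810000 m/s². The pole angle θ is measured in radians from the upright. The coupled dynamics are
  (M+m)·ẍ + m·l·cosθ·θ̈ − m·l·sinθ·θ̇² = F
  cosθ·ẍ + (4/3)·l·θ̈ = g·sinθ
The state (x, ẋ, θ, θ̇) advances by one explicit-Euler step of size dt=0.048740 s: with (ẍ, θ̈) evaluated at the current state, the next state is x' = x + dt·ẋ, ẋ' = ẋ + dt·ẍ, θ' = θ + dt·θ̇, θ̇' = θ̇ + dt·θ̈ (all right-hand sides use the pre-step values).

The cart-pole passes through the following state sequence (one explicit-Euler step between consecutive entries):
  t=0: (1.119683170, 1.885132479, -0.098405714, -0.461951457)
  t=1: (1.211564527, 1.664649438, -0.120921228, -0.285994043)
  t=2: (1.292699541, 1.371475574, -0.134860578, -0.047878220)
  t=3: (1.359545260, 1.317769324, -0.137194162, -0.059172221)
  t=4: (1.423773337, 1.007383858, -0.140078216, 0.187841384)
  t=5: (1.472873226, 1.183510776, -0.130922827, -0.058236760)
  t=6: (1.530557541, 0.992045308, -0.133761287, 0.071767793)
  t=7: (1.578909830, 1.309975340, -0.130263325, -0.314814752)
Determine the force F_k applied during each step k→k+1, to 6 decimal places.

step 0→1:
  ẍ = (ẋ'−ẋ)/dt = (1.664649438−1.885132479)/0.048740 = -4.523657
  θ̈ = (θ̇'−θ̇)/dt = (-0.285994043−-0.461951457)/0.048740 = 3.610123
  sinθ=-0.098247, cosθ=0.995162
  F = (M+m)·ẍ + m·l·cosθ·θ̈ − m·l·sinθ·θ̇² = -9.393202 + 0.389613 − -0.002274 = -9.001315
step 1→2:
  ẍ = (ẋ'−ẋ)/dt = (1.371475574−1.664649438)/0.048740 = -6.015057
  θ̈ = (θ̇'−θ̇)/dt = (-0.047878220−-0.285994043)/0.048740 = 4.885429
  sinθ=-0.120627, cosθ=0.992698
  F = (M+m)·ẍ + m·l·cosθ·θ̈ − m·l·sinθ·θ̇² = -12.490037 + 0.525942 − -0.001070 = -11.963025
step 2→3:
  ẍ = (ẋ'−ẋ)/dt = (1.317769324−1.371475574)/0.048740 = -1.101893
  θ̈ = (θ̇'−θ̇)/dt = (-0.059172221−-0.047878220)/0.048740 = -0.231719
  sinθ=-0.134452, cosθ=0.990920
  F = (M+m)·ẍ + m·l·cosθ·θ̈ − m·l·sinθ·θ̇² = -2.288038 + -0.024901 − -0.000033 = -2.312906
step 3→4:
  ẍ = (ẋ'−ẋ)/dt = (1.007383858−1.317769324)/0.048740 = -6.368188
  θ̈ = (θ̇'−θ̇)/dt = (0.187841384−-0.059172221)/0.048740 = 5.067985
  sinθ=-0.136764, cosθ=0.990604
  F = (M+m)·ẍ + m·l·cosθ·θ̈ − m·l·sinθ·θ̇² = -13.223300 + 0.544444 − -0.000052 = -12.678804
step 4→5:
  ẍ = (ẋ'−ẋ)/dt = (1.183510776−1.007383858)/0.048740 = 3.613601
  θ̈ = (θ̇'−θ̇)/dt = (-0.058236760−0.187841384)/0.048740 = -5.048792
  sinθ=-0.139621, cosθ=0.990205
  F = (M+m)·ẍ + m·l·cosθ·θ̈ − m·l·sinθ·θ̇² = 7.503505 + -0.542164 − -0.000534 = 6.961876
step 5→6:
  ẍ = (ẋ'−ẋ)/dt = (0.992045308−1.183510776)/0.048740 = -3.928303
  θ̈ = (θ̇'−θ̇)/dt = (0.071767793−-0.058236760)/0.048740 = 2.667307
  sinθ=-0.130549, cosθ=0.991442
  F = (M+m)·ẍ + m·l·cosθ·θ̈ − m·l·sinθ·θ̇² = -8.156971 + 0.286786 − -0.000048 = -7.870137
step 6→7:
  ẍ = (ẋ'−ẋ)/dt = (1.309975340−0.992045308)/0.048740 = 6.522980
  θ̈ = (θ̇'−θ̇)/dt = (-0.314814752−0.071767793)/0.048740 = -7.931525
  sinθ=-0.133363, cosθ=0.991067
  F = (M+m)·ẍ + m·l·cosθ·θ̈ − m·l·sinθ·θ̇² = 13.544720 + -0.852467 − -0.000074 = 12.692327

F_0 = -9.001315 N
F_1 = -11.963025 N
F_2 = -2.312906 N
F_3 = -12.678804 N
F_4 = 6.961876 N
F_5 = -7.870137 N
F_6 = 12.692327 N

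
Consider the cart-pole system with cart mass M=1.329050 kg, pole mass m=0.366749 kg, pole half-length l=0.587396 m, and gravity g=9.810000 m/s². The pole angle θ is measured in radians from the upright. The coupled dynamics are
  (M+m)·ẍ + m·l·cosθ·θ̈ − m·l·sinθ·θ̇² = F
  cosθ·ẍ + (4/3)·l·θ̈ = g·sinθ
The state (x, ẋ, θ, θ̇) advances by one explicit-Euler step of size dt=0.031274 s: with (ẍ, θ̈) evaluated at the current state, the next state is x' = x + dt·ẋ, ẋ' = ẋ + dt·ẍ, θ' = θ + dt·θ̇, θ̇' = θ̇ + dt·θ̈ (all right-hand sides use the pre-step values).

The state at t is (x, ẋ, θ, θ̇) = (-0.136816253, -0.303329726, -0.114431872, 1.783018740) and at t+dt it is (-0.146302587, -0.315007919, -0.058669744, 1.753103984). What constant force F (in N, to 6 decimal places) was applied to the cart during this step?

F = -0.759753 N

ẍ = (ẋ'−ẋ)/dt = (-0.315007919−-0.303329726)/0.031274 = -0.373415
θ̈ = (θ̇'−θ̇)/dt = (1.753103984−1.783018740)/0.031274 = -0.956538
sinθ=-0.114182, cosθ=0.993460
F = (M+m)·ẍ + m·l·cosθ·θ̈ − m·l·sinθ·θ̇² = -0.633237 + -0.204716 − -0.078201 = -0.759753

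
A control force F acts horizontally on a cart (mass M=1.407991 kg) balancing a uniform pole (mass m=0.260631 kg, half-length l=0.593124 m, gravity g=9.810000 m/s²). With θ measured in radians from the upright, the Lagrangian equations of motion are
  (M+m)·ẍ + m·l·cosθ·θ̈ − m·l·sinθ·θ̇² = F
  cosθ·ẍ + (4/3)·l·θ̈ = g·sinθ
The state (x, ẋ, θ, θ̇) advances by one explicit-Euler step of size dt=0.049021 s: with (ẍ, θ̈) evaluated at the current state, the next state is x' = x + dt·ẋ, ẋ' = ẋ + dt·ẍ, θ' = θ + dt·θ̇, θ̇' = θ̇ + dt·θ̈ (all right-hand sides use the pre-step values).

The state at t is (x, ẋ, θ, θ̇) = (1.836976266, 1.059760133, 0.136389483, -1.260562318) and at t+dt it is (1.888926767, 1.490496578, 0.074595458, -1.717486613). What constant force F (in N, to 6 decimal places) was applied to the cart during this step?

F = 13.200887 N

ẍ = (ẋ'−ẋ)/dt = (1.490496578−1.059760133)/0.049021 = 8.786774
θ̈ = (θ̇'−θ̇)/dt = (-1.717486613−-1.260562318)/0.049021 = -9.320991
sinθ=0.135967, cosθ=0.990713
F = (M+m)·ẍ + m·l·cosθ·θ̈ − m·l·sinθ·θ̇² = 14.661804 + -1.427518 − 0.033399 = 13.200887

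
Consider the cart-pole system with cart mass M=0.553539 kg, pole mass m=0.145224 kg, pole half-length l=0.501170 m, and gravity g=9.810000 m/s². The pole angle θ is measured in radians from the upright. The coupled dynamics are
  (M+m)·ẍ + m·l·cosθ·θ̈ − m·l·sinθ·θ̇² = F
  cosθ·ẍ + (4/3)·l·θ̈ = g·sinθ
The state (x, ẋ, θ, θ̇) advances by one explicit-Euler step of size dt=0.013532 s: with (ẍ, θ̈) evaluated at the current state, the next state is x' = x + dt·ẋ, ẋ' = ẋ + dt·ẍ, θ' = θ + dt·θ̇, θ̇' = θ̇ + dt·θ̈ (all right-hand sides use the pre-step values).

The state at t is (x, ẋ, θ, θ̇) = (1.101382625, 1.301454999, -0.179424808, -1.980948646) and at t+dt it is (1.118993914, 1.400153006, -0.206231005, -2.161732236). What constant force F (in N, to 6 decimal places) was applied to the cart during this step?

ẍ = (ẋ'−ẋ)/dt = (1.400153006−1.301454999)/0.013532 = 7.293675
θ̈ = (θ̇'−θ̇)/dt = (-2.161732236−-1.980948646)/0.013532 = -13.359710
sinθ=-0.178464, cosθ=0.983947
F = (M+m)·ẍ + m·l·cosθ·θ̈ − m·l·sinθ·θ̇² = 5.096550 + -0.956736 − -0.050971 = 4.190785

F = 4.190785 N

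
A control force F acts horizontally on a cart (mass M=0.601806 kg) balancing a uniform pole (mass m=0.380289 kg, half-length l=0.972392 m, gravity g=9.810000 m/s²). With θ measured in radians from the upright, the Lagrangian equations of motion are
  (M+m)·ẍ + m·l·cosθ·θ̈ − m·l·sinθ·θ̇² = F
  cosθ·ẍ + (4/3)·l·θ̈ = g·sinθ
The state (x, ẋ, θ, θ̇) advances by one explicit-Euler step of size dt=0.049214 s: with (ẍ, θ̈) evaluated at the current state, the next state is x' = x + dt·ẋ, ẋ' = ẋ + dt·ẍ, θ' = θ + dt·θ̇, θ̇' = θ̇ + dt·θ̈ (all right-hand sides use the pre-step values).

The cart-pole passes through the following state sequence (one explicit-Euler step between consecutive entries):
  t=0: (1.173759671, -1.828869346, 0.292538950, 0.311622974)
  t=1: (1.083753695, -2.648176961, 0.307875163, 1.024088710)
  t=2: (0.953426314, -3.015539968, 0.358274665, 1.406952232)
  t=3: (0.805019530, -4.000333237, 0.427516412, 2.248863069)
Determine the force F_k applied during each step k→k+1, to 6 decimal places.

F_0 = -11.234164 N
F_1 = -4.706936 N
F_2 = -13.984461 N

step 0→1:
  ẍ = (ẋ'−ẋ)/dt = (-2.648176961−-1.828869346)/0.049214 = -16.647857
  θ̈ = (θ̇'−θ̇)/dt = (1.024088710−0.311622974)/0.049214 = 14.476891
  sinθ=0.288384, cosθ=0.957515
  F = (M+m)·ẍ + m·l·cosθ·θ̈ − m·l·sinθ·θ̇² = -16.349777 + 5.125969 − 0.010356 = -11.234164
step 1→2:
  ẍ = (ẋ'−ẋ)/dt = (-3.015539968−-2.648176961)/0.049214 = -7.464604
  θ̈ = (θ̇'−θ̇)/dt = (1.406952232−1.024088710)/0.049214 = 7.779565
  sinθ=0.303034, cosθ=0.952980
  F = (M+m)·ẍ + m·l·cosθ·θ̈ − m·l·sinθ·θ̇² = -7.330950 + 2.741537 − 0.117523 = -4.706936
step 2→3:
  ẍ = (ẋ'−ẋ)/dt = (-4.000333237−-3.015539968)/0.049214 = -20.010429
  θ̈ = (θ̇'−θ̇)/dt = (2.248863069−1.406952232)/0.049214 = 17.107141
  sinθ=0.350659, cosθ=0.936503
  F = (M+m)·ẍ + m·l·cosθ·θ̈ − m·l·sinθ·θ̇² = -19.652143 + 5.924366 − 0.256684 = -13.984461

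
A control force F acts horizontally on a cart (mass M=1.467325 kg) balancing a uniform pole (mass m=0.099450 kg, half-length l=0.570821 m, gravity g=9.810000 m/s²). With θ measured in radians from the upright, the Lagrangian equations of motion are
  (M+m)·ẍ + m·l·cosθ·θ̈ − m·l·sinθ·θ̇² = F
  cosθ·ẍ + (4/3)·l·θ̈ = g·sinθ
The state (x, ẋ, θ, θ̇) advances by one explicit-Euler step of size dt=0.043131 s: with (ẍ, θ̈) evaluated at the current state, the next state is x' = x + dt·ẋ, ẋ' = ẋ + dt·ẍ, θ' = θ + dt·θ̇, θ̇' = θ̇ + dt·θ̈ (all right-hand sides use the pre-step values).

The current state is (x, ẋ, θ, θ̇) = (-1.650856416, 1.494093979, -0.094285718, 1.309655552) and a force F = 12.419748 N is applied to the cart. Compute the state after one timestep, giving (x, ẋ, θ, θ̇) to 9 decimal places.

(-1.586414649, 1.854638740, -0.037798964, 0.785702343)

sinθ=-0.094146083, cosθ=0.995558394
temp = (F + m·l·θ̇²·sinθ)/(M+m) = (12.419748 + -0.009166872)/1.566775 = 7.921099793
θ̈ = (g·sinθ − cosθ·temp)/(l·(4/3 − m·cos²θ/(M+m))) = -12.147949491
ẍ = temp − m·l·θ̈·cosθ/(M+m) = 8.359295191
Euler: x'=-1.650856416+0.043131·1.494093979=-1.586414649, ẋ'=1.494093979+0.043131·8.359295191=1.854638740
       θ'=-0.094285718+0.043131·1.309655552=-0.037798964, θ̇'=1.309655552+0.043131·-12.147949491=0.785702343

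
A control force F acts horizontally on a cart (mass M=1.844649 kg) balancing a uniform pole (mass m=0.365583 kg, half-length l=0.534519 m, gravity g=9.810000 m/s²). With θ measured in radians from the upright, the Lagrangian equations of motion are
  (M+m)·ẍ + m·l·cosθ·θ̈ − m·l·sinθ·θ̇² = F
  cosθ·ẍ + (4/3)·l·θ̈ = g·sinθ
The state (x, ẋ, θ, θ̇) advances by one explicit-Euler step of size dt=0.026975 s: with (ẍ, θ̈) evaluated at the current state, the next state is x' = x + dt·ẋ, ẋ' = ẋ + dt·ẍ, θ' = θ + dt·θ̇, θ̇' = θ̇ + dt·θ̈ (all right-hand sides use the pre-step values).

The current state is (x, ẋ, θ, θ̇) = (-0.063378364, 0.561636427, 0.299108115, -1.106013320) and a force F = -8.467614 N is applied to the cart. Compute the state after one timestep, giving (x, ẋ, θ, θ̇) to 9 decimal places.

sinθ=0.294668039, cosθ=0.955599679
temp = (F + m·l·θ̇²·sinθ)/(M+m) = (-8.467614 + 0.070437330)/2.210232 = -3.799228619
θ̈ = (g·sinθ − cosθ·temp)/(l·(4/3 − m·cos²θ/(M+m))) = 10.319116383
ẍ = temp − m·l·θ̈·cosθ/(M+m) = -4.671054552
Euler: x'=-0.063378364+0.026975·0.561636427=-0.048228221, ẋ'=0.561636427+0.026975·-4.671054552=0.435634730
       θ'=0.299108115+0.026975·-1.106013320=0.269273406, θ̇'=-1.106013320+0.026975·10.319116383=-0.827655156

(-0.048228221, 0.435634730, 0.269273406, -0.827655156)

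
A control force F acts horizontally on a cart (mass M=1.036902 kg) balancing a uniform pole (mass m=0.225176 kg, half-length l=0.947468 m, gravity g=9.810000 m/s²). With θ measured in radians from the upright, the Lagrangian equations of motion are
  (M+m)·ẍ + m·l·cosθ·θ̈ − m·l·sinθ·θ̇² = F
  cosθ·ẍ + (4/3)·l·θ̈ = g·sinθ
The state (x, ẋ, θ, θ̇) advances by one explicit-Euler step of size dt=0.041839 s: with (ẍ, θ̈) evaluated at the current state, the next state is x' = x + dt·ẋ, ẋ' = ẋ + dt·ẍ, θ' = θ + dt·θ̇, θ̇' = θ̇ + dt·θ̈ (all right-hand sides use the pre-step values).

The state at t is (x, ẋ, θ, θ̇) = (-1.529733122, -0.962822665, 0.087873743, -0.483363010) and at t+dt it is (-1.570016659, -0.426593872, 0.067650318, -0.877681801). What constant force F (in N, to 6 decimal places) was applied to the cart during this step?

ẍ = (ẋ'−ẋ)/dt = (-0.426593872−-0.962822665)/0.041839 = 12.816482
θ̈ = (θ̇'−θ̇)/dt = (-0.877681801−-0.483363010)/0.041839 = -9.424671
sinθ=0.087761, cosθ=0.996142
F = (M+m)·ẍ + m·l·cosθ·θ̈ − m·l·sinθ·θ̇² = 16.175400 + -2.002967 − 0.004375 = 14.168058

F = 14.168058 N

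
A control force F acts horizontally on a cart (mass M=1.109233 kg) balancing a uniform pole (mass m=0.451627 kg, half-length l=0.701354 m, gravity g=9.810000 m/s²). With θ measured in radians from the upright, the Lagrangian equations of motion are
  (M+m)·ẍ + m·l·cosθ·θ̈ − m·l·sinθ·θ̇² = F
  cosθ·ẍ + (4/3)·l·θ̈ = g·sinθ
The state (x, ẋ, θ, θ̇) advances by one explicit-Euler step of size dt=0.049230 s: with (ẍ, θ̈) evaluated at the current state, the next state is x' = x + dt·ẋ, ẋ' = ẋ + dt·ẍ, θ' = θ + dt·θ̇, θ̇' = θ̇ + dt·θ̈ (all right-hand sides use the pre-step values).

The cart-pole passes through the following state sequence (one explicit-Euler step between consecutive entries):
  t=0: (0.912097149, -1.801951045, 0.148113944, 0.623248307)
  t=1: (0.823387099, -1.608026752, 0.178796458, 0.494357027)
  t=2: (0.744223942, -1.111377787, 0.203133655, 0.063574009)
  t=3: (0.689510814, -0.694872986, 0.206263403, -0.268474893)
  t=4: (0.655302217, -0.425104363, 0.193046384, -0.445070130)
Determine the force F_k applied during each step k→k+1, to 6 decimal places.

F_0 = 5.310084 N
F_1 = 13.005206 N
F_2 = 11.112713 N
F_3 = 7.436318 N

step 0→1:
  ẍ = (ẋ'−ẋ)/dt = (-1.608026752−-1.801951045)/0.049230 = 3.939149
  θ̈ = (θ̇'−θ̇)/dt = (0.494357027−0.623248307)/0.049230 = -2.618145
  sinθ=0.147573, cosθ=0.989051
  F = (M+m)·ẍ + m·l·cosθ·θ̈ − m·l·sinθ·θ̇² = 6.148460 + -0.820219 − 0.018157 = 5.310084
step 1→2:
  ẍ = (ẋ'−ẋ)/dt = (-1.111377787−-1.608026752)/0.049230 = 10.088340
  θ̈ = (θ̇'−θ̇)/dt = (0.063574009−0.494357027)/0.049230 = -8.750417
  sinθ=0.177845, cosθ=0.984058
  F = (M+m)·ẍ + m·l·cosθ·θ̈ − m·l·sinθ·θ̇² = 15.746486 + -2.727513 − 0.013767 = 13.005206
step 2→3:
  ẍ = (ẋ'−ẋ)/dt = (-0.694872986−-1.111377787)/0.049230 = 8.460386
  θ̈ = (θ̇'−θ̇)/dt = (-0.268474893−0.063574009)/0.049230 = -6.744849
  sinθ=0.201740, cosθ=0.979439
  F = (M+m)·ẍ + m·l·cosθ·θ̈ − m·l·sinθ·θ̇² = 13.205478 + -2.092507 − 0.000258 = 11.112713
step 3→4:
  ẍ = (ẋ'−ẋ)/dt = (-0.425104363−-0.694872986)/0.049230 = 5.479761
  θ̈ = (θ̇'−θ̇)/dt = (-0.445070130−-0.268474893)/0.049230 = -3.587147
  sinθ=0.204804, cosθ=0.978803
  F = (M+m)·ẍ + m·l·cosθ·θ̈ − m·l·sinθ·θ̇² = 8.553139 + -1.112146 − 0.004676 = 7.436318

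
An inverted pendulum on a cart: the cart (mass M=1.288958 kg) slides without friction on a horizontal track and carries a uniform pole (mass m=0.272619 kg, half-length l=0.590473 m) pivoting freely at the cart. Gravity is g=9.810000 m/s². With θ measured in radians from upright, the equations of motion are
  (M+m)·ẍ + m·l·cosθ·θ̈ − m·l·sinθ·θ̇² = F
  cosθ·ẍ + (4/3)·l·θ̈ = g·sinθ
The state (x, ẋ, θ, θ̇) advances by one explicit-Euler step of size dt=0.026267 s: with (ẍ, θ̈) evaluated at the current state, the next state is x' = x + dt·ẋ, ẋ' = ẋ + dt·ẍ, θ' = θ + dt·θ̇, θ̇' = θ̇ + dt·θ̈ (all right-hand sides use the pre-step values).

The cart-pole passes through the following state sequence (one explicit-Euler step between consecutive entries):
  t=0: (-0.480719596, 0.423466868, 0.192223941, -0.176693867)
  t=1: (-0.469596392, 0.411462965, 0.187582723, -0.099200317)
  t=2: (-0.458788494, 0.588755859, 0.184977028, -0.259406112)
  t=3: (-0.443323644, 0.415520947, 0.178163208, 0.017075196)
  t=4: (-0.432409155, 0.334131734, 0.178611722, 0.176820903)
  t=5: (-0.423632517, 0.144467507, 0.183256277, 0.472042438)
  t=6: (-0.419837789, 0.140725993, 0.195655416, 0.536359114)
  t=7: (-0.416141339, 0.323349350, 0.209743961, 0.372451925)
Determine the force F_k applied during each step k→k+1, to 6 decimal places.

F_0 = -0.248431 N
F_1 = 9.575214 N
F_2 = -8.635356 N
F_3 = -3.875123 N
F_4 = -9.496013 N
F_5 = 0.158587 N
F_6 = 9.862662 N

step 0→1:
  ẍ = (ẋ'−ẋ)/dt = (0.411462965−0.423466868)/0.026267 = -0.456996
  θ̈ = (θ̇'−θ̇)/dt = (-0.099200317−-0.176693867)/0.026267 = 2.950225
  sinθ=0.191042, cosθ=0.981582
  F = (M+m)·ẍ + m·l·cosθ·θ̈ − m·l·sinθ·θ̇² = -0.713634 + 0.466163 − 0.000960 = -0.248431
step 1→2:
  ẍ = (ẋ'−ẋ)/dt = (0.588755859−0.411462965)/0.026267 = 6.749644
  θ̈ = (θ̇'−θ̇)/dt = (-0.259406112−-0.099200317)/0.026267 = -6.099128
  sinθ=0.186485, cosθ=0.982458
  F = (M+m)·ẍ + m·l·cosθ·θ̈ − m·l·sinθ·θ̇² = 10.540089 + -0.964579 − 0.000295 = 9.575214
step 2→3:
  ẍ = (ẋ'−ẋ)/dt = (0.415520947−0.588755859)/0.026267 = -6.595154
  θ̈ = (θ̇'−θ̇)/dt = (0.017075196−-0.259406112)/0.026267 = 10.525805
  sinθ=0.183924, cosθ=0.982940
  F = (M+m)·ẍ + m·l·cosθ·θ̈ − m·l·sinθ·θ̇² = -10.298841 + 1.665477 − 0.001992 = -8.635356
step 3→4:
  ẍ = (ẋ'−ẋ)/dt = (0.334131734−0.415520947)/0.026267 = -3.098535
  θ̈ = (θ̇'−θ̇)/dt = (0.176820903−0.017075196)/0.026267 = 6.081612
  sinθ=0.177222, cosθ=0.984171
  F = (M+m)·ẍ + m·l·cosθ·θ̈ − m·l·sinθ·θ̇² = -4.838601 + 0.963486 − 0.000008 = -3.875123
step 4→5:
  ẍ = (ẋ'−ẋ)/dt = (0.144467507−0.334131734)/0.026267 = -7.220628
  θ̈ = (θ̇'−θ̇)/dt = (0.472042438−0.176820903)/0.026267 = 11.239256
  sinθ=0.177664, cosθ=0.984091
  F = (M+m)·ẍ + m·l·cosθ·θ̈ − m·l·sinθ·θ̇² = -11.275566 + 1.780447 − 0.000894 = -9.496013
step 5→6:
  ẍ = (ẋ'−ẋ)/dt = (0.140725993−0.144467507)/0.026267 = -0.142442
  θ̈ = (θ̇'−θ̇)/dt = (0.536359114−0.472042438)/0.026267 = 2.448573
  sinθ=0.182232, cosθ=0.983256
  F = (M+m)·ẍ + m·l·cosθ·θ̈ − m·l·sinθ·θ̇² = -0.222434 + 0.387557 − 0.006536 = 0.158587
step 6→7:
  ẍ = (ẋ'−ẋ)/dt = (0.323349350−0.140725993)/0.026267 = 6.952578
  θ̈ = (θ̇'−θ̇)/dt = (0.372451925−0.536359114)/0.026267 = -6.240042
  sinθ=0.194409, cosθ=0.980920
  F = (M+m)·ẍ + m·l·cosθ·θ̈ − m·l·sinθ·θ̇² = 10.856985 + -0.985320 − 0.009003 = 9.862662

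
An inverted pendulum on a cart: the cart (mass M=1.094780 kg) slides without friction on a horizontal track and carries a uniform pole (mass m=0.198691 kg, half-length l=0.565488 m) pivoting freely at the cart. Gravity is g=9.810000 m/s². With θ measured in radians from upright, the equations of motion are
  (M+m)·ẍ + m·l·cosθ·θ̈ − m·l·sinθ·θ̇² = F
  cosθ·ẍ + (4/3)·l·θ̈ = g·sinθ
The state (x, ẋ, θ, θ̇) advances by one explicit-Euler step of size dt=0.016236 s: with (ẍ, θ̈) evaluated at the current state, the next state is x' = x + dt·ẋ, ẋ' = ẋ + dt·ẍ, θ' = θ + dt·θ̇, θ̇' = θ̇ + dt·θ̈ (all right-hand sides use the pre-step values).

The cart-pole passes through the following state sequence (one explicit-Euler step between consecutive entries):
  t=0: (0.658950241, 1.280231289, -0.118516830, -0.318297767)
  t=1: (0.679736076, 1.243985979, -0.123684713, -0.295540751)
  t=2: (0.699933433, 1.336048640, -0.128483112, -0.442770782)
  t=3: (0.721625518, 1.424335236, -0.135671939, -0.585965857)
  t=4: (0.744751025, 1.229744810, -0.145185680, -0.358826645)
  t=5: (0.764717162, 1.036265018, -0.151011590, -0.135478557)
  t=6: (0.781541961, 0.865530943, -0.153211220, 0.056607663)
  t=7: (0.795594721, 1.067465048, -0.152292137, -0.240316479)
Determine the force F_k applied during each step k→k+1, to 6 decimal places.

step 0→1:
  ẍ = (ẋ'−ẋ)/dt = (1.243985979−1.280231289)/0.016236 = -2.232404
  θ̈ = (θ̇'−θ̇)/dt = (-0.295540751−-0.318297767)/0.016236 = 1.401639
  sinθ=-0.118240, cosθ=0.992985
  F = (M+m)·ẍ + m·l·cosθ·θ̈ − m·l·sinθ·θ̇² = -2.887550 + 0.156380 − -0.001346 = -2.729824
step 1→2:
  ẍ = (ẋ'−ẋ)/dt = (1.336048640−1.243985979)/0.016236 = 5.670280
  θ̈ = (θ̇'−θ̇)/dt = (-0.442770782−-0.295540751)/0.016236 = -9.068122
  sinθ=-0.123370, cosθ=0.992361
  F = (M+m)·ẍ + m·l·cosθ·θ̈ − m·l·sinθ·θ̇² = 7.334342 + -1.011087 − -0.001211 = 6.324466
step 2→3:
  ẍ = (ẋ'−ẋ)/dt = (1.424335236−1.336048640)/0.016236 = 5.437706
  θ̈ = (θ̇'−θ̇)/dt = (-0.585965857−-0.442770782)/0.016236 = -8.819603
  sinθ=-0.128130, cosθ=0.991757
  F = (M+m)·ẍ + m·l·cosθ·θ̈ − m·l·sinθ·θ̇² = 7.033515 + -0.982779 − -0.002822 = 6.053558
step 3→4:
  ẍ = (ẋ'−ẋ)/dt = (1.229744810−1.424335236)/0.016236 = -11.985121
  θ̈ = (θ̇'−θ̇)/dt = (-0.358826645−-0.585965857)/0.016236 = 13.989851
  sinθ=-0.135256, cosθ=0.990811
  F = (M+m)·ẍ + m·l·cosθ·θ̈ − m·l·sinθ·θ̇² = -15.502407 + 1.557419 − -0.005218 = -13.939770
step 4→5:
  ẍ = (ẋ'−ẋ)/dt = (1.036265018−1.229744810)/0.016236 = -11.916715
  θ̈ = (θ̇'−θ̇)/dt = (-0.135478557−-0.358826645)/0.016236 = 13.756349
  sinθ=-0.144676, cosθ=0.989479
  F = (M+m)·ẍ + m·l·cosθ·θ̈ − m·l·sinθ·θ̇² = -15.413926 + 1.529366 − -0.002093 = -13.882467
step 5→6:
  ẍ = (ẋ'−ẋ)/dt = (0.865530943−1.036265018)/0.016236 = -10.515772
  θ̈ = (θ̇'−θ̇)/dt = (0.056607663−-0.135478557)/0.016236 = 11.830883
  sinθ=-0.150438, cosθ=0.988619
  F = (M+m)·ẍ + m·l·cosθ·θ̈ − m·l·sinθ·θ̇² = -13.601846 + 1.314159 − -0.000310 = -12.287377
step 6→7:
  ẍ = (ẋ'−ẋ)/dt = (1.067465048−0.865530943)/0.016236 = 12.437429
  θ̈ = (θ̇'−θ̇)/dt = (-0.240316479−0.056607663)/0.016236 = -18.288011
  sinθ=-0.152613, cosθ=0.988286
  F = (M+m)·ẍ + m·l·cosθ·θ̈ − m·l·sinθ·θ̇² = 16.087454 + -2.030723 − -0.000055 = 14.056786

F_0 = -2.729824 N
F_1 = 6.324466 N
F_2 = 6.053558 N
F_3 = -13.939770 N
F_4 = -13.882467 N
F_5 = -12.287377 N
F_6 = 14.056786 N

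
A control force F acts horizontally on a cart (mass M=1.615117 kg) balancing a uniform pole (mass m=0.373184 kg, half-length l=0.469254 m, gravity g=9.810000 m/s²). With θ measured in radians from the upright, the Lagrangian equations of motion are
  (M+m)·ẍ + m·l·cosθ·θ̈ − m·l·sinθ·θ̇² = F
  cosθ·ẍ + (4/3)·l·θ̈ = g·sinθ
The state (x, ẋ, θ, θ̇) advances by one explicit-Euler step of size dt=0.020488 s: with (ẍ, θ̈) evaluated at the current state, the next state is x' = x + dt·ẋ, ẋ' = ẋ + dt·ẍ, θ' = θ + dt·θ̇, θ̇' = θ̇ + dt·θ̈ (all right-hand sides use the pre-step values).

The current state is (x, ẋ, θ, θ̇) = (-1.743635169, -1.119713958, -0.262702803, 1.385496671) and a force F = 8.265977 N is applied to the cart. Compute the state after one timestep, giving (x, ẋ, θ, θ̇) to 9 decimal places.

(-1.766575869, -1.014536243, -0.234316747, 1.139738607)

sinθ=-0.259691571, cosθ=0.965691611
temp = (F + m·l·θ̇²·sinθ)/(M+m) = (8.265977 + -0.087297102)/1.988301 = 4.113401290
θ̈ = (g·sinθ − cosθ·temp)/(l·(4/3 − m·cos²θ/(M+m))) = -11.995219860
ẍ = temp − m·l·θ̈·cosθ/(M+m) = 5.133625298
Euler: x'=-1.743635169+0.020488·-1.119713958=-1.766575869, ẋ'=-1.119713958+0.020488·5.133625298=-1.014536243
       θ'=-0.262702803+0.020488·1.385496671=-0.234316747, θ̇'=1.385496671+0.020488·-11.995219860=1.139738607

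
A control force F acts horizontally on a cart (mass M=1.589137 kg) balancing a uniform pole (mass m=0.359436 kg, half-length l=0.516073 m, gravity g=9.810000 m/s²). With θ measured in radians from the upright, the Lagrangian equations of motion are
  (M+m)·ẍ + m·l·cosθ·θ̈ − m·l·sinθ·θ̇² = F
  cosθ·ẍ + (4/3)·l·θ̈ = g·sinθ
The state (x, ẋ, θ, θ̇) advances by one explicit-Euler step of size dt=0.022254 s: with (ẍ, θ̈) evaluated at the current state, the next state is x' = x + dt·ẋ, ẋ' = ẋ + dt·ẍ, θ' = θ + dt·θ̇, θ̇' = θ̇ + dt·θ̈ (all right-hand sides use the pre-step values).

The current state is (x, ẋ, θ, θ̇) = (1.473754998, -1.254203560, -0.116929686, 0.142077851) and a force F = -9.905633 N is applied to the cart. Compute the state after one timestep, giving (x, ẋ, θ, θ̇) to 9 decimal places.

sinθ=-0.116663414, cosθ=0.993171510
temp = (F + m·l·θ̇²·sinθ)/(M+m) = (-9.905633 + -0.000436838)/1.948573 = -5.083756081
θ̈ = (g·sinθ − cosθ·temp)/(l·(4/3 − m·cos²θ/(M+m))) = 6.571170713
ẍ = temp − m·l·θ̈·cosθ/(M+m) = -5.705029872
Euler: x'=1.473754998+0.022254·-1.254203560=1.445843952, ẋ'=-1.254203560+0.022254·-5.705029872=-1.381163295
       θ'=-0.116929686+0.022254·0.142077851=-0.113767886, θ̇'=0.142077851+0.022254·6.571170713=0.288312684

(1.445843952, -1.381163295, -0.113767886, 0.288312684)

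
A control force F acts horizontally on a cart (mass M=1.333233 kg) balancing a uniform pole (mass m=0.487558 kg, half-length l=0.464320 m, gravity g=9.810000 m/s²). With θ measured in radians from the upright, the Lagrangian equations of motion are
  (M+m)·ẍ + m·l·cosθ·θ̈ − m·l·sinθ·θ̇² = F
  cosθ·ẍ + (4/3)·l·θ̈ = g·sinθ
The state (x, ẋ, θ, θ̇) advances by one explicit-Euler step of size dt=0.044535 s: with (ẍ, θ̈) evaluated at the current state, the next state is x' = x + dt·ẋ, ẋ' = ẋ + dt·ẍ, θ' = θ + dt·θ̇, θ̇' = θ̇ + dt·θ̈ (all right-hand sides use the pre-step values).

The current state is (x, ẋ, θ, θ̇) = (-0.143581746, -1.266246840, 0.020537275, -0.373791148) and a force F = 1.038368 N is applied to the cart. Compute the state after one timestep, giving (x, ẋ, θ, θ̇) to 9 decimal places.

sinθ=0.020535831, cosθ=0.999789118
temp = (F + m·l·θ̇²·sinθ)/(M+m) = (1.038368 + 0.000649552)/1.820791 = 0.570640756
θ̈ = (g·sinθ − cosθ·temp)/(l·(4/3 − m·cos²θ/(M+m))) = -0.745864561
ẍ = temp − m·l·θ̈·cosθ/(M+m) = 0.663356173
Euler: x'=-0.143581746+0.044535·-1.266246840=-0.199974049, ẋ'=-1.266246840+0.044535·0.663356173=-1.236704273
       θ'=0.020537275+0.044535·-0.373791148=0.003890486, θ̇'=-0.373791148+0.044535·-0.745864561=-0.407008226

(-0.199974049, -1.236704273, 0.003890486, -0.407008226)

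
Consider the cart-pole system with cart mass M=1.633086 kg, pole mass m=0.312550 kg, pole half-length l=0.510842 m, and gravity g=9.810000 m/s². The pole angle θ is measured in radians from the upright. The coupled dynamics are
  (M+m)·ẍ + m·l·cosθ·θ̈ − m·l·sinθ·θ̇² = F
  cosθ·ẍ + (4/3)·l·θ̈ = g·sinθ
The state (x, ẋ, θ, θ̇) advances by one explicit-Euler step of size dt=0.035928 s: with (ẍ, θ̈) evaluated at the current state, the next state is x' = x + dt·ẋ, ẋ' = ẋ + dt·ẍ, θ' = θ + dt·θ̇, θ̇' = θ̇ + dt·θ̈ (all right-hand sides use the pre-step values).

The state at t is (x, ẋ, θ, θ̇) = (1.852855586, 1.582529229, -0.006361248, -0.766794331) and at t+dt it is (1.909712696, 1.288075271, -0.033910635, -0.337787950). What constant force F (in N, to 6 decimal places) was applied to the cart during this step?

ẍ = (ẋ'−ẋ)/dt = (1.288075271−1.582529229)/0.035928 = -8.195668
θ̈ = (θ̇'−θ̇)/dt = (-0.337787950−-0.766794331)/0.035928 = 11.940725
sinθ=-0.006361, cosθ=0.999980
F = (M+m)·ẍ + m·l·cosθ·θ̈ − m·l·sinθ·θ̇² = -15.945787 + 1.906461 − -0.000597 = -14.038728

F = -14.038728 N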